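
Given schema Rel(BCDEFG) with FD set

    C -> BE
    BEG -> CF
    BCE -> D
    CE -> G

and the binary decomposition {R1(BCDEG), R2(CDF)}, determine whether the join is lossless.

Yes

Common attributes: R1 ∩ R2 = {CD}.
Closure of {CD}: C → BE applies, adding BE; CE → G applies, adding G; BEG → CF applies, adding F. So (CD)⁺ = {BCDEFG}.
This closure contains every attribute of R1, so R1 ∩ R2 → R1. The join is lossless.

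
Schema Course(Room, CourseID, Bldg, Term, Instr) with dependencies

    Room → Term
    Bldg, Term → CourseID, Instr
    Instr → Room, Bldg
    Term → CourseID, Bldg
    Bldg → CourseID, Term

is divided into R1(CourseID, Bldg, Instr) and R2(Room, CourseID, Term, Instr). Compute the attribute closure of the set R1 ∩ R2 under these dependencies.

R1 ∩ R2 = {CourseID, Instr}.
Instr → Room, Bldg applies, adding Room, Bldg
Bldg → CourseID, Term applies, adding Term
Closure: {Room, CourseID, Bldg, Term, Instr}.

Room, CourseID, Bldg, Term, Instr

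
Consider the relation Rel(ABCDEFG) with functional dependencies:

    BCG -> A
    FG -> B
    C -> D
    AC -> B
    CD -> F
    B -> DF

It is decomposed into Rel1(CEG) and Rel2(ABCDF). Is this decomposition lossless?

Common attributes: Rel1 ∩ Rel2 = {C}.
Closure of {C}: C → D applies, adding D; CD → F applies, adding F. So (C)⁺ = {CDF}.
The closure contains neither all of Rel1 = {CEG} nor all of Rel2 = {ABCDF}, so the common attributes are not a superkey of either fragment. The join is lossy.

No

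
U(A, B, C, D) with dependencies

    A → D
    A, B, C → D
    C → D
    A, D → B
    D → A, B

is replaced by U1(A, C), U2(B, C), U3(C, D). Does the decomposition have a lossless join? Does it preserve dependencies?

lossless but not dependency-preserving

Lossless test (chase): Rows 1 and 2 agree on C; apply C→D and equate their D entries. Rows 1 and 3 agree on C; apply C→D and equate their D entries. Rows 1 and 2 agree on D; apply D→A, B and equate their A, B entries. Rows 1 and 3 agree on D; apply D→A, B and equate their A, B entries. Row 1 is now all distinguished symbols — the join is lossless.
Dependency preservation: the restricted closure of {A} across the fragments never reaches {D}, so A → D cannot be enforced without a join — not preserved.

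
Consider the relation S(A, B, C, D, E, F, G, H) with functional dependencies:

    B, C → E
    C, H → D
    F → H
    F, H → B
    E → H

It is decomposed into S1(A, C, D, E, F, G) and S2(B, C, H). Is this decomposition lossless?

Common attributes: S1 ∩ S2 = {C}.
No dependency enlarges {C}, so (C)⁺ = {C}.
The closure contains neither all of S1 = {A, C, D, E, F, G} nor all of S2 = {B, C, H}, so the common attributes are not a superkey of either fragment. The join is lossy.

No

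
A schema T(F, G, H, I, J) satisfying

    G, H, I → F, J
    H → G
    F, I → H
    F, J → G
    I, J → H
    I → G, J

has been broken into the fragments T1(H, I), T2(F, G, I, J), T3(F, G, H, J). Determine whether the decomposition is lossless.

Yes

Chase test. Columns are F, G, H, I, J; row i has aⱼ where attribute j ∈ Ti, else bᵢⱼ.
Initial tableau (one row per fragment):
  row 1: b11 b12 a3 a4 b15
  row 2: a1 a2 b23 a4 a5
  row 3: a1 a2 a3 b34 a5
Rows 1 and 3 agree on H; apply H→G and equate their G entries.
Rows 1 and 2 agree on I; apply I→G, J and equate their G, J entries.
Rows 1 and 2 agree on I, J; apply I, J→H and equate their H entries.
Rows 1 and 2 agree on G, H, I; apply G, H, I→F, J and equate their F, J entries.
Row 1 is now all distinguished symbols — the join is lossless.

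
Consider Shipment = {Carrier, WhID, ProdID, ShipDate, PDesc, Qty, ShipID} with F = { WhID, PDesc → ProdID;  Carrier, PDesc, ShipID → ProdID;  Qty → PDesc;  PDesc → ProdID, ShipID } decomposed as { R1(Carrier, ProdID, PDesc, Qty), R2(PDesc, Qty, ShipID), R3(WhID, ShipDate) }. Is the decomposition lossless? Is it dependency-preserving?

Lossless test (chase): Rows 1 and 2 agree on PDesc; apply PDesc→ProdID, ShipID and equate their ProdID, ShipID entries. No row becomes fully distinguished — the join is lossy.
Dependency preservation: WhID, PDesc → ProdID; Carrier, PDesc, ShipID → ProdID; PDesc → ProdID, ShipID are not contained in any single fragment, but the restricted closure of each left-hand side across the fragments still reaches the right-hand side; the remaining FDs each lie inside some fragment. All dependencies are preserved.

lossy but dependency-preserving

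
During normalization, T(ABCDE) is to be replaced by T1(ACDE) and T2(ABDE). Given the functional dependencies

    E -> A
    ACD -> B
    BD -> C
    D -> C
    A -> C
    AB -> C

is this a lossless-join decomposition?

Yes

Common attributes: T1 ∩ T2 = {ADE}.
Closure of {ADE}: D → C applies, adding C; ACD → B applies, adding B. So (ADE)⁺ = {ABCDE}.
This closure contains every attribute of T1, so T1 ∩ T2 → T1. The join is lossless.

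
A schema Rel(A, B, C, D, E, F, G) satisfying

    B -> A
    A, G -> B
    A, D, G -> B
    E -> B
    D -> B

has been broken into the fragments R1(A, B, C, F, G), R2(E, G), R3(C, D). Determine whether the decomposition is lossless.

Chase test. Columns are A, B, C, D, E, F, G; row i has aⱼ where attribute j ∈ Ri, else bᵢⱼ.
Initial tableau (one row per fragment):
  row 1: a1 a2 a3 b14 b15 a6 a7
  row 2: b21 b22 b23 b24 a5 b26 a7
  row 3: b31 b32 a3 a4 b35 b36 b37
No row becomes fully distinguished — the join is lossy.

No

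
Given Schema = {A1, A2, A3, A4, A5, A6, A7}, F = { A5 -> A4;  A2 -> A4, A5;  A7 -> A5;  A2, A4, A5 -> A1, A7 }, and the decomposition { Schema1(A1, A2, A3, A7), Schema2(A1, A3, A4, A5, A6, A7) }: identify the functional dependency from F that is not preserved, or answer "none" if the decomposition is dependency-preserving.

A5 → A4 lies within Schema2.
A2 → A4, A5: restricted closure across fragments reaches A4, A5.
A7 → A5 lies within Schema2.
A2, A4, A5 → A1, A7: restricted closure across fragments reaches A1, A7.
Every dependency is enforceable on the fragments, so the decomposition is dependency-preserving.

none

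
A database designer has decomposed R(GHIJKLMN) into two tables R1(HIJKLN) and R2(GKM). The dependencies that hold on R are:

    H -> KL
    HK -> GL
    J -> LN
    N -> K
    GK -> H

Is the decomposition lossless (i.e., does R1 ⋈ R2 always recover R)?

Common attributes: R1 ∩ R2 = {K}.
No dependency enlarges {K}, so (K)⁺ = {K}.
The closure contains neither all of R1 = {HIJKLN} nor all of R2 = {GKM}, so the common attributes are not a superkey of either fragment. The join is lossy.

No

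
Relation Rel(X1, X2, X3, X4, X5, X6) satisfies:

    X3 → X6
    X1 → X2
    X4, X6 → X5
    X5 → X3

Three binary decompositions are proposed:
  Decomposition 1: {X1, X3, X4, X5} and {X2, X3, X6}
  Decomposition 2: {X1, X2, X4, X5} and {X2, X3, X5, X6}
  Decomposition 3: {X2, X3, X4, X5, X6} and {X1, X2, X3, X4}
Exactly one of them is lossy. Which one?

Decomposition 1: common = {X3}, closure = {X3, X6} → lossy.
Decomposition 2: common = {X2, X5}, closure = {X2, X3, X5, X6} → lossless.
Decomposition 3: common = {X2, X3, X4}, closure = {X2, X3, X4, X5, X6} → lossless.

Decomposition 1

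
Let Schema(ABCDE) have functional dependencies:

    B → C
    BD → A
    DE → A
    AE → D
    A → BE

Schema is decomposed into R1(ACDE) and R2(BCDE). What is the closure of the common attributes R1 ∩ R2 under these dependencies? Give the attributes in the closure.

ABCDE

R1 ∩ R2 = {CDE}.
DE → A applies, adding A
A → BE applies, adding B
Closure: {ABCDE}.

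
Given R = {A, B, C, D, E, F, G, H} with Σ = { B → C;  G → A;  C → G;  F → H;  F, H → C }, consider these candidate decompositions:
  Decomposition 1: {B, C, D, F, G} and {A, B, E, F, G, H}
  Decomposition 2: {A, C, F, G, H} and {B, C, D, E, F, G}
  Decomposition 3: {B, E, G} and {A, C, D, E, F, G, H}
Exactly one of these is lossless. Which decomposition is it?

Decomposition 2

Decomposition 1: common = {B, F, G}, closure = {A, B, C, F, G, H} → lossy.
Decomposition 2: common = {C, F, G}, closure = {A, C, F, G, H} → lossless.
Decomposition 3: common = {E, G}, closure = {A, E, G} → lossy.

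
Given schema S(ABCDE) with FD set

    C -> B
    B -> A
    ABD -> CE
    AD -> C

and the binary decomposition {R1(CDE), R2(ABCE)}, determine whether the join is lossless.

Common attributes: R1 ∩ R2 = {CE}.
Closure of {CE}: C → B applies, adding B; B → A applies, adding A. So (CE)⁺ = {ABCE}.
This closure contains every attribute of R2, so R1 ∩ R2 → R2. The join is lossless.

Yes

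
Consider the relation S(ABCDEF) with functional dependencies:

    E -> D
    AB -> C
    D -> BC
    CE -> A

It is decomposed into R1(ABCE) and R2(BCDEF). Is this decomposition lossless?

Yes

Common attributes: R1 ∩ R2 = {BCE}.
Closure of {BCE}: E → D applies, adding D; CE → A applies, adding A. So (BCE)⁺ = {ABCDE}.
This closure contains every attribute of R1, so R1 ∩ R2 → R1. The join is lossless.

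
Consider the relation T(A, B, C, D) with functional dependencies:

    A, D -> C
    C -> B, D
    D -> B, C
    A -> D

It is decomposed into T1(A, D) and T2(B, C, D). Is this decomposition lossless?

Common attributes: T1 ∩ T2 = {D}.
Closure of {D}: D → B, C applies, adding B, C. So (D)⁺ = {B, C, D}.
This closure contains every attribute of T2, so T1 ∩ T2 → T2. The join is lossless.

Yes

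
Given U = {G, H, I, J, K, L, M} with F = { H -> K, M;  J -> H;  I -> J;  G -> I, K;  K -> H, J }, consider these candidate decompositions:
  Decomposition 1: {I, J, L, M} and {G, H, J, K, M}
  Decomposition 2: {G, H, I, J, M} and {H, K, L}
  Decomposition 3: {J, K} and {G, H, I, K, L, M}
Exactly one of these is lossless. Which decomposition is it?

Decomposition 1: common = {J, M}, closure = {H, J, K, M} → lossy.
Decomposition 2: common = {H}, closure = {H, J, K, M} → lossy.
Decomposition 3: common = {K}, closure = {H, J, K, M} → lossless.

Decomposition 3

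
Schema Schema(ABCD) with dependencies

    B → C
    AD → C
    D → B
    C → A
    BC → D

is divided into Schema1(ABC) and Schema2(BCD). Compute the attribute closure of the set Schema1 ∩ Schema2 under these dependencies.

Schema1 ∩ Schema2 = {BC}.
C → A applies, adding A
BC → D applies, adding D
Closure: {ABCD}.

ABCD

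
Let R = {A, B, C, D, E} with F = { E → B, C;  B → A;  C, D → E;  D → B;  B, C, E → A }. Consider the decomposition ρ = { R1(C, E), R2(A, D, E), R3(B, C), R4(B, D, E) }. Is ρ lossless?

Yes

Chase test. Columns are A, B, C, D, E; row i has aⱼ where attribute j ∈ Ri, else bᵢⱼ.
Initial tableau (one row per fragment):
  row 1: b11 b12 a3 b14 a5
  row 2: a1 b22 b23 a4 a5
  row 3: b31 a2 a3 b34 b35
  row 4: b41 a2 b43 a4 a5
Rows 1 and 2 agree on E; apply E→B, C and equate their B, C entries.
Rows 1 and 4 agree on E; apply E→B, C and equate their B, C entries.
Rows 1 and 2 agree on B; apply B→A and equate their A entries.
Rows 1 and 3 agree on B; apply B→A and equate their A entries.
Rows 1 and 4 agree on B; apply B→A and equate their A entries.
Row 2 is now all distinguished symbols — the join is lossless.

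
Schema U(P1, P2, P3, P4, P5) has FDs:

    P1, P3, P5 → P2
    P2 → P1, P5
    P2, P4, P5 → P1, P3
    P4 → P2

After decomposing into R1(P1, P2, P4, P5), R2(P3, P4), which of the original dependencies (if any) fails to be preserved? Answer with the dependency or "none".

P1, P3, P5 → P2

Check P1, P3, P5 → P2: no single fragment contains all of {P1, P2, P3, P5}, and the restricted closure of {P1, P3, P5} across the fragments never reaches {P2}.
P2 → P1, P5 is preserved.
P2, P4, P5 → P1, P3 is preserved.
P4 → P2 is preserved.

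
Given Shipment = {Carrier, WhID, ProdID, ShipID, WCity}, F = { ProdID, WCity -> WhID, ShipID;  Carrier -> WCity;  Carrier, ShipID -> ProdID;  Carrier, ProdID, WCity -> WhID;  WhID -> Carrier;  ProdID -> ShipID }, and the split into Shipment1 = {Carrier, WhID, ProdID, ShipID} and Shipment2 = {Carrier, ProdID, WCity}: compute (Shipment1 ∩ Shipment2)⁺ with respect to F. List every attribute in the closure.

Shipment1 ∩ Shipment2 = {Carrier, ProdID}.
Carrier → WCity applies, adding WCity
Carrier, ProdID, WCity → WhID applies, adding WhID
ProdID → ShipID applies, adding ShipID
Closure: {Carrier, WhID, ProdID, ShipID, WCity}.

Carrier, WhID, ProdID, ShipID, WCity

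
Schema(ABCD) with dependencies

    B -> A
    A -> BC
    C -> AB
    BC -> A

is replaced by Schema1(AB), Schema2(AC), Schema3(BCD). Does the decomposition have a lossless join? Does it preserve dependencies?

lossless and dependency-preserving

Lossless test (chase): Rows 1 and 3 agree on B; apply B→A and equate their A entries. Rows 1 and 2 agree on A; apply A→BC and equate their BC entries. Row 3 is now all distinguished symbols — the join is lossless.
Dependency preservation: A → BC; C → AB; BC → A are not contained in any single fragment, but the restricted closure of each left-hand side across the fragments still reaches the right-hand side; the remaining FDs each lie inside some fragment. All dependencies are preserved.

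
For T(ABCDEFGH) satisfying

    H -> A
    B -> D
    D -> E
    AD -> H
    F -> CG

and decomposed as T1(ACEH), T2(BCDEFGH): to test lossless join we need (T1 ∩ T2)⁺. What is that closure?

T1 ∩ T2 = {CEH}.
H → A applies, adding A
Closure: {ACEH}.

ACEH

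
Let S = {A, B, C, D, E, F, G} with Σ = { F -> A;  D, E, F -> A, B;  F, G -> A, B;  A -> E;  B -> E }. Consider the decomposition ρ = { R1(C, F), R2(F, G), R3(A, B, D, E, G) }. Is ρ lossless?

Chase test. Columns are A, B, C, D, E, F, G; row i has aⱼ where attribute j ∈ Ri, else bᵢⱼ.
Initial tableau (one row per fragment):
  row 1: b11 b12 a3 b14 b15 a6 b17
  row 2: b21 b22 b23 b24 b25 a6 a7
  row 3: a1 a2 b33 a4 a5 b36 a7
Rows 1 and 2 agree on F; apply F→A and equate their A entries.
Rows 1 and 2 agree on A; apply A→E and equate their E entries.
No row becomes fully distinguished — the join is lossy.

No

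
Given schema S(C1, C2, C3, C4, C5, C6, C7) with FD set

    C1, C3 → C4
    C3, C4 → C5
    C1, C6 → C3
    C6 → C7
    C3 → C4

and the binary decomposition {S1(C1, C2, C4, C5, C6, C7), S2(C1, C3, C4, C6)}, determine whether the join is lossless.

Yes

Common attributes: S1 ∩ S2 = {C1, C4, C6}.
Closure of {C1, C4, C6}: C1, C6 → C3 applies, adding C3; C6 → C7 applies, adding C7; C3, C4 → C5 applies, adding C5. So (C1, C4, C6)⁺ = {C1, C3, C4, C5, C6, C7}.
This closure contains every attribute of S2, so S1 ∩ S2 → S2. The join is lossless.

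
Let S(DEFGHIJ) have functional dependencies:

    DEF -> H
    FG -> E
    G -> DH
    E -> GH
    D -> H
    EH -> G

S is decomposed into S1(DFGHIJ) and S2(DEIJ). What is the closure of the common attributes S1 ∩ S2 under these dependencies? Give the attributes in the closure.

S1 ∩ S2 = {DIJ}.
D → H applies, adding H
Closure: {DHIJ}.

DHIJ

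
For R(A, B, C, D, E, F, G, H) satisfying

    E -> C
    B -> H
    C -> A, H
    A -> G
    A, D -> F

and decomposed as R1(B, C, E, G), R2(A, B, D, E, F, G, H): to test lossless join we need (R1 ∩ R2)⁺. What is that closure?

A, B, C, E, G, H

R1 ∩ R2 = {B, E, G}.
E → C applies, adding C
B → H applies, adding H
C → A, H applies, adding A
Closure: {A, B, C, E, G, H}.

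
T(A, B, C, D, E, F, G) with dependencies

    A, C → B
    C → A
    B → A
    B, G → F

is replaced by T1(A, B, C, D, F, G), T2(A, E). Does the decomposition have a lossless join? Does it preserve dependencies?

Lossless test: (A)⁺ = {A}, which is a superkey of neither fragment — lossy.
Dependency preservation: every FD's attributes lie within a single fragment, so each can be enforced locally — preserved.

lossy but dependency-preserving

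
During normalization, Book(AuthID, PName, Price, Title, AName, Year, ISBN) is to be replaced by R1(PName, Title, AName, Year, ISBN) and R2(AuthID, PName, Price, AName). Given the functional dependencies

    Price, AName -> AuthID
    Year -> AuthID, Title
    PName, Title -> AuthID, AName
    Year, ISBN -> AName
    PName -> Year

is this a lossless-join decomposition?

Common attributes: R1 ∩ R2 = {PName, AName}.
Closure of {PName, AName}: PName → Year applies, adding Year; Year → AuthID, Title applies, adding AuthID, Title. So (PName, AName)⁺ = {AuthID, PName, Title, AName, Year}.
The closure contains neither all of R1 = {PName, Title, AName, Year, ISBN} nor all of R2 = {AuthID, PName, Price, AName}, so the common attributes are not a superkey of either fragment. The join is lossy.

No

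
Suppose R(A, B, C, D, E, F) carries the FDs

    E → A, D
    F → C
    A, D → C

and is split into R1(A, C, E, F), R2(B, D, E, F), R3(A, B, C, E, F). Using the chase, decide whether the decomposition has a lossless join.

Yes

Chase test. Columns are A, B, C, D, E, F; row i has aⱼ where attribute j ∈ Ri, else bᵢⱼ.
Initial tableau (one row per fragment):
  row 1: a1 b12 a3 b14 a5 a6
  row 2: b21 a2 b23 a4 a5 a6
  row 3: a1 a2 a3 b34 a5 a6
Rows 1 and 2 agree on E; apply E→A, D and equate their A, D entries.
Rows 1 and 3 agree on E; apply E→A, D and equate their A, D entries.
Rows 1 and 2 agree on F; apply F→C and equate their C entries.
Row 2 is now all distinguished symbols — the join is lossless.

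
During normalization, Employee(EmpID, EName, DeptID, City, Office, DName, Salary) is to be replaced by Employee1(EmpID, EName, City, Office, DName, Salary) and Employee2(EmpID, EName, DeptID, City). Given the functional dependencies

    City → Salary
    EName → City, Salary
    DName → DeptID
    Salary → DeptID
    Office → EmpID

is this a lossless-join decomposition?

Common attributes: Employee1 ∩ Employee2 = {EmpID, EName, City}.
Closure of {EmpID, EName, City}: City → Salary applies, adding Salary; Salary → DeptID applies, adding DeptID. So (EmpID, EName, City)⁺ = {EmpID, EName, DeptID, City, Salary}.
This closure contains every attribute of Employee2, so Employee1 ∩ Employee2 → Employee2. The join is lossless.

Yes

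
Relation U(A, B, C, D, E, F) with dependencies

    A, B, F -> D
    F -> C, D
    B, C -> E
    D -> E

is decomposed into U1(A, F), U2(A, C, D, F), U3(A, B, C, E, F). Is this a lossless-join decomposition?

Chase test. Columns are A, B, C, D, E, F; row i has aⱼ where attribute j ∈ Ui, else bᵢⱼ.
Initial tableau (one row per fragment):
  row 1: a1 b12 b13 b14 b15 a6
  row 2: a1 b22 a3 a4 b25 a6
  row 3: a1 a2 a3 b34 a5 a6
Rows 1 and 2 agree on F; apply F→C, D and equate their C, D entries.
Rows 1 and 3 agree on F; apply F→C, D and equate their C, D entries.
Rows 1 and 2 agree on D; apply D→E and equate their E entries.
Rows 1 and 3 agree on D; apply D→E and equate their E entries.
Row 3 is now all distinguished symbols — the join is lossless.

Yes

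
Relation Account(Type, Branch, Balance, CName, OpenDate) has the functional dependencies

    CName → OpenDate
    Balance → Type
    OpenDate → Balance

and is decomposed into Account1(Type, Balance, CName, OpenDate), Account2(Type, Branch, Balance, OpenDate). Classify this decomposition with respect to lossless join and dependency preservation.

Lossless test: (Type, Balance, OpenDate)⁺ = {Type, Balance, OpenDate}, which is a superkey of neither fragment — lossy.
Dependency preservation: every FD's attributes lie within a single fragment, so each can be enforced locally — preserved.

lossy but dependency-preserving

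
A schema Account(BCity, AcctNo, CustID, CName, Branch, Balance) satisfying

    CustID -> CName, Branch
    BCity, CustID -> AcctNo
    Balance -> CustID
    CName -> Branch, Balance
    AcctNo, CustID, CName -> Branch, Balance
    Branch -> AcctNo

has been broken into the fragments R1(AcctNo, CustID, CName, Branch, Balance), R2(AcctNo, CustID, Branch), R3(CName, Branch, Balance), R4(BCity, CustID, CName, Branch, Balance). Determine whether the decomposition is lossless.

Yes

Chase test. Columns are BCity, AcctNo, CustID, CName, Branch, Balance; row i has aⱼ where attribute j ∈ Ri, else bᵢⱼ.
Initial tableau (one row per fragment):
  row 1: b11 a2 a3 a4 a5 a6
  row 2: b21 a2 a3 b24 a5 b26
  row 3: b31 b32 b33 a4 a5 a6
  row 4: a1 b42 a3 a4 a5 a6
Rows 1 and 2 agree on CustID; apply CustID→CName, Branch and equate their CName, Branch entries.
Rows 1 and 3 agree on Balance; apply Balance→CustID and equate their CustID entries.
Rows 1 and 2 agree on CName; apply CName→Branch, Balance and equate their Branch, Balance entries.
Rows 1 and 3 agree on Branch; apply Branch→AcctNo and equate their AcctNo entries.
Rows 1 and 4 agree on Branch; apply Branch→AcctNo and equate their AcctNo entries.
Row 4 is now all distinguished symbols — the join is lossless.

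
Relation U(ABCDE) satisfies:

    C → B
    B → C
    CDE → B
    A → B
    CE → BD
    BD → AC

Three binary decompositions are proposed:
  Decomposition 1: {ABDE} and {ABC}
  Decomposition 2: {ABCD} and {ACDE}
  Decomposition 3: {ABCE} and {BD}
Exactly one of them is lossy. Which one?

Decomposition 1: common = {AB}, closure = {ABC} → lossless.
Decomposition 2: common = {ACD}, closure = {ABCD} → lossless.
Decomposition 3: common = {B}, closure = {BC} → lossy.

Decomposition 3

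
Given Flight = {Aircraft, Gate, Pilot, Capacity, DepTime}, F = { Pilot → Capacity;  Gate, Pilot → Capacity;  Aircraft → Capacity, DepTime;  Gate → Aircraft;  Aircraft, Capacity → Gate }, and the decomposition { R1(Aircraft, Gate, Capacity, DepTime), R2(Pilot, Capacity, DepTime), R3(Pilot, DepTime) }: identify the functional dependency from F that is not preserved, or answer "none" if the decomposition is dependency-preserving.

none

Pilot → Capacity lies within R2.
Gate, Pilot → Capacity: restricted closure across fragments reaches Capacity.
Aircraft → Capacity, DepTime lies within R1.
Gate → Aircraft lies within R1.
Aircraft, Capacity → Gate lies within R1.
Every dependency is enforceable on the fragments, so the decomposition is dependency-preserving.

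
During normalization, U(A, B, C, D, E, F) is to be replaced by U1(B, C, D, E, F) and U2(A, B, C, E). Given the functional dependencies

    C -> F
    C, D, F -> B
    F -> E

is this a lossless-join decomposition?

Common attributes: U1 ∩ U2 = {B, C, E}.
Closure of {B, C, E}: C → F applies, adding F. So (B, C, E)⁺ = {B, C, E, F}.
The closure contains neither all of U1 = {B, C, D, E, F} nor all of U2 = {A, B, C, E}, so the common attributes are not a superkey of either fragment. The join is lossy.

No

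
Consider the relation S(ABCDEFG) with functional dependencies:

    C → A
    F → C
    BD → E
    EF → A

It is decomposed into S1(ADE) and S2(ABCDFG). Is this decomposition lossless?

Common attributes: S1 ∩ S2 = {AD}.
No dependency enlarges {AD}, so (AD)⁺ = {AD}.
The closure contains neither all of S1 = {ADE} nor all of S2 = {ABCDFG}, so the common attributes are not a superkey of either fragment. The join is lossy.

No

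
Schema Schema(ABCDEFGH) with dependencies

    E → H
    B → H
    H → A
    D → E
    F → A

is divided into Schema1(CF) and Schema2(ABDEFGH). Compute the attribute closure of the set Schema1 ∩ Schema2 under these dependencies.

Schema1 ∩ Schema2 = {F}.
F → A applies, adding A
Closure: {AF}.

AF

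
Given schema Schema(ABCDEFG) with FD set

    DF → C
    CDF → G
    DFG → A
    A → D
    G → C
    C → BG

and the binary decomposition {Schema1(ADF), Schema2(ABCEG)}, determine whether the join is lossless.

No

Common attributes: Schema1 ∩ Schema2 = {A}.
Closure of {A}: A → D applies, adding D. So (A)⁺ = {AD}.
The closure contains neither all of Schema1 = {ADF} nor all of Schema2 = {ABCEG}, so the common attributes are not a superkey of either fragment. The join is lossy.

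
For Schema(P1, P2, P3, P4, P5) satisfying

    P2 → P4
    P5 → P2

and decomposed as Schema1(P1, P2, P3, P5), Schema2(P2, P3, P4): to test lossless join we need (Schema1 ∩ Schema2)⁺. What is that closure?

P2, P3, P4

Schema1 ∩ Schema2 = {P2, P3}.
P2 → P4 applies, adding P4
Closure: {P2, P3, P4}.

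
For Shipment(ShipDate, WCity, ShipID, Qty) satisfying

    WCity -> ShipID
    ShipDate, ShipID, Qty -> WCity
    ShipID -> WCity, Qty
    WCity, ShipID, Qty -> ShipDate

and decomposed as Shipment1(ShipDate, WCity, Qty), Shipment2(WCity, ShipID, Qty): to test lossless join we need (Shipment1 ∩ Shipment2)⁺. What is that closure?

ShipDate, WCity, ShipID, Qty

Shipment1 ∩ Shipment2 = {WCity, Qty}.
WCity → ShipID applies, adding ShipID
WCity, ShipID, Qty → ShipDate applies, adding ShipDate
Closure: {ShipDate, WCity, ShipID, Qty}.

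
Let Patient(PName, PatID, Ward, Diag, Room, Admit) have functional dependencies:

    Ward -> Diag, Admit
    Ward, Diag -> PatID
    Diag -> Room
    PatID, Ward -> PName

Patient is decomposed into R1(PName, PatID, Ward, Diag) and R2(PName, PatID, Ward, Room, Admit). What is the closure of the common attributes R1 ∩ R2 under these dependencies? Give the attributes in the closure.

PName, PatID, Ward, Diag, Room, Admit

R1 ∩ R2 = {PName, PatID, Ward}.
Ward → Diag, Admit applies, adding Diag, Admit
Diag → Room applies, adding Room
Closure: {PName, PatID, Ward, Diag, Room, Admit}.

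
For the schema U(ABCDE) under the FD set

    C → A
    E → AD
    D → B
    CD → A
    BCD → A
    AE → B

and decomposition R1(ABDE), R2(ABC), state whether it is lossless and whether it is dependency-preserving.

Lossless test: (AB)⁺ = {AB}, which is a superkey of neither fragment — lossy.
Dependency preservation: CD → A; BCD → A are not contained in any single fragment, but the restricted closure of each left-hand side across the fragments still reaches the right-hand side; the remaining FDs each lie inside some fragment. All dependencies are preserved.

lossy but dependency-preserving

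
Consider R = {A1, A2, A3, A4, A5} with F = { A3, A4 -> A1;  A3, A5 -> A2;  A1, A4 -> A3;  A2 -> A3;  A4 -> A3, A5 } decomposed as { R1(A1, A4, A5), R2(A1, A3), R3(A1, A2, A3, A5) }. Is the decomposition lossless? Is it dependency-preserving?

Lossless test (chase): applying each FD to every pair of rows produces no changes in the tableau, so no row becomes fully distinguished — the join is lossy.
Dependency preservation: the restricted closure of {A1, A4} across the fragments never reaches {A3}, so A1, A4 → A3 cannot be enforced without a join — not preserved.

lossy and not dependency-preserving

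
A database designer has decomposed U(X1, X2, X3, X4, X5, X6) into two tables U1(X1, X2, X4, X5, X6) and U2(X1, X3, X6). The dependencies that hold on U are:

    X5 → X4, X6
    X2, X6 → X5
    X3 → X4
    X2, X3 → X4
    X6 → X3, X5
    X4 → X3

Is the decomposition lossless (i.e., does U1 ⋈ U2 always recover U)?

Yes

Common attributes: U1 ∩ U2 = {X1, X6}.
Closure of {X1, X6}: X6 → X3, X5 applies, adding X3, X5; X5 → X4, X6 applies, adding X4. So (X1, X6)⁺ = {X1, X3, X4, X5, X6}.
This closure contains every attribute of U2, so U1 ∩ U2 → U2. The join is lossless.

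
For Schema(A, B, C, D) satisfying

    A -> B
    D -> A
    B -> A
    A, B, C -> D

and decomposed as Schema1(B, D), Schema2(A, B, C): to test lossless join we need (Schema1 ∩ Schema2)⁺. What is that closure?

A, B

Schema1 ∩ Schema2 = {B}.
B → A applies, adding A
Closure: {A, B}.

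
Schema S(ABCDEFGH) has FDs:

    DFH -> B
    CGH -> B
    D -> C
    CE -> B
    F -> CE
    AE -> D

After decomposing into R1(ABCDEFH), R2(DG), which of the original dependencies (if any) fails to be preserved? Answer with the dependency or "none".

Check CGH → B: no single fragment contains all of {BCGH}, and the restricted closure of {CGH} across the fragments never reaches {B}.
DFH → B is preserved.
D → C is preserved.
CE → B is preserved.
F → CE is preserved.
AE → D is preserved.

CGH -> B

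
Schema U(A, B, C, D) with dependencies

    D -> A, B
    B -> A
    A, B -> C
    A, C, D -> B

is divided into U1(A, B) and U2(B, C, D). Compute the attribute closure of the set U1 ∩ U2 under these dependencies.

U1 ∩ U2 = {B}.
B → A applies, adding A
A, B → C applies, adding C
Closure: {A, B, C}.

A, B, C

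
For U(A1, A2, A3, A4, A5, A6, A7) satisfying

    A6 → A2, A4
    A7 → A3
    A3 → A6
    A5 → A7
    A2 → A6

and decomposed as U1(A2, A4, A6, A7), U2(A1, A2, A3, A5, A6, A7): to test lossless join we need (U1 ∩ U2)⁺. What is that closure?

A2, A3, A4, A6, A7

U1 ∩ U2 = {A2, A6, A7}.
A6 → A2, A4 applies, adding A4
A7 → A3 applies, adding A3
Closure: {A2, A3, A4, A6, A7}.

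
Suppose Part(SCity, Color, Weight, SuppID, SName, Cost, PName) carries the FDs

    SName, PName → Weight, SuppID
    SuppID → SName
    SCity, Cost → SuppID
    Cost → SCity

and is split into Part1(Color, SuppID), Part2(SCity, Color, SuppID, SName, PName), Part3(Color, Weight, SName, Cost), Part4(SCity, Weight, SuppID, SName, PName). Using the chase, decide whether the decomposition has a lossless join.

No

Chase test. Columns are SCity, Color, Weight, SuppID, SName, Cost, PName; row i has aⱼ where attribute j ∈ Parti, else bᵢⱼ.
Initial tableau (one row per fragment):
  row 1: b11 a2 b13 a4 b15 b16 b17
  row 2: a1 a2 b23 a4 a5 b26 a7
  row 3: b31 a2 a3 b34 a5 a6 b37
  row 4: a1 b42 a3 a4 a5 b46 a7
Rows 2 and 4 agree on SName, PName; apply SName, PName→Weight, SuppID and equate their Weight, SuppID entries.
Rows 1 and 2 agree on SuppID; apply SuppID→SName and equate their SName entries.
No row becomes fully distinguished — the join is lossy.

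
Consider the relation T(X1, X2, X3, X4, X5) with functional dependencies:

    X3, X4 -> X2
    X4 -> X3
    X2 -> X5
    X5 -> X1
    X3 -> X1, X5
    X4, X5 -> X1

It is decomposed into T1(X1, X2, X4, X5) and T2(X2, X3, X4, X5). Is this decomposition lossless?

Yes

Common attributes: T1 ∩ T2 = {X2, X4, X5}.
Closure of {X2, X4, X5}: X4 → X3 applies, adding X3; X5 → X1 applies, adding X1. So (X2, X4, X5)⁺ = {X1, X2, X3, X4, X5}.
This closure contains every attribute of T1, so T1 ∩ T2 → T1. The join is lossless.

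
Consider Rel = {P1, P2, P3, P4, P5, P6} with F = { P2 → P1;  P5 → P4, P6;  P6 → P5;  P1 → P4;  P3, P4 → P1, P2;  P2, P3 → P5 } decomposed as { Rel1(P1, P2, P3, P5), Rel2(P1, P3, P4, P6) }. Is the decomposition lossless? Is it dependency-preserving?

lossless but not dependency-preserving

Lossless test: (P1, P3)⁺ = {P1, P2, P3, P4, P5, P6}, which contains all of one fragment — lossless.
Dependency preservation: the restricted closure of {P5} across the fragments never reaches {P4, P6}, so P5 → P4, P6 cannot be enforced without a join — not preserved.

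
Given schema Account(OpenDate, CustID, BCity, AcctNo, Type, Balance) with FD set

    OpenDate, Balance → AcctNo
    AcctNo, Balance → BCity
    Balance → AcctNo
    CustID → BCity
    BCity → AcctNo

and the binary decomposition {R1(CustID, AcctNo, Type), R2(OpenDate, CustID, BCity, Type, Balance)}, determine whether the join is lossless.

Common attributes: R1 ∩ R2 = {CustID, Type}.
Closure of {CustID, Type}: CustID → BCity applies, adding BCity; BCity → AcctNo applies, adding AcctNo. So (CustID, Type)⁺ = {CustID, BCity, AcctNo, Type}.
This closure contains every attribute of R1, so R1 ∩ R2 → R1. The join is lossless.

Yes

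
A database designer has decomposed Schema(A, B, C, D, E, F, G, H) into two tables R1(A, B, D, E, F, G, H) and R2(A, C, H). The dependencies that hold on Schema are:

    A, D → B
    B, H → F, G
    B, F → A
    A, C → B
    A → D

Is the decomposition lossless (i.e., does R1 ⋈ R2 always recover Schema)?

Common attributes: R1 ∩ R2 = {A, H}.
Closure of {A, H}: A → D applies, adding D; A, D → B applies, adding B; B, H → F, G applies, adding F, G. So (A, H)⁺ = {A, B, D, F, G, H}.
The closure contains neither all of R1 = {A, B, D, E, F, G, H} nor all of R2 = {A, C, H}, so the common attributes are not a superkey of either fragment. The join is lossy.

No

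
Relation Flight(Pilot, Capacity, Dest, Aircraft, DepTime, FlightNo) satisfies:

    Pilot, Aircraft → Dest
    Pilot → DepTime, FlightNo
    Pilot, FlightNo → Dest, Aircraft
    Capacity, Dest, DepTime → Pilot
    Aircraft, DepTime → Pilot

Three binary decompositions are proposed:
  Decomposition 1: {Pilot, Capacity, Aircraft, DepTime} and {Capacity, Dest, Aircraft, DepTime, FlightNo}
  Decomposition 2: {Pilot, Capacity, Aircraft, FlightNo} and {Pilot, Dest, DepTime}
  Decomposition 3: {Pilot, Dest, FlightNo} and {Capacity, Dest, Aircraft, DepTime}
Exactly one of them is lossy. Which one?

Decomposition 3

Decomposition 1: common = {Capacity, Aircraft, DepTime}, closure = {Pilot, Capacity, Dest, Aircraft, DepTime, FlightNo} → lossless.
Decomposition 2: common = {Pilot}, closure = {Pilot, Dest, Aircraft, DepTime, FlightNo} → lossless.
Decomposition 3: common = {Dest}, closure = {Dest} → lossy.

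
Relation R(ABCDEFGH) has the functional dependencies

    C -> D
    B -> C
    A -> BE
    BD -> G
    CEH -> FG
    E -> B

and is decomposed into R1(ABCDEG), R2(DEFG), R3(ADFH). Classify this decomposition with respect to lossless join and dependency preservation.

lossless but not dependency-preserving

Lossless test (chase): Rows 1 and 3 agree on A; apply A→BE and equate their BE entries. Rows 1 and 3 agree on BD; apply BD→G and equate their G entries. Rows 1 and 2 agree on E; apply E→B and equate their B entries. Rows 1 and 2 agree on B; apply B→C and equate their C entries. Rows 1 and 3 agree on B; apply B→C and equate their C entries. Row 3 is now all distinguished symbols — the join is lossless.
Dependency preservation: the restricted closure of {CEH} across the fragments never reaches {FG}, so CEH → FG cannot be enforced without a join — not preserved.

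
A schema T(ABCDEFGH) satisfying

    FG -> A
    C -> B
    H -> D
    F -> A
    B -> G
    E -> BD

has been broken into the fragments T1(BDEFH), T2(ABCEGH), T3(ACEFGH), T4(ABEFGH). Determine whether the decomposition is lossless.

Chase test. Columns are ABCDEFGH; row i has aⱼ where attribute j ∈ Ti, else bᵢⱼ.
Initial tableau (one row per fragment):
  row 1: b11 a2 b13 a4 a5 a6 b17 a8
  row 2: a1 a2 a3 b24 a5 b26 a7 a8
  row 3: a1 b32 a3 b34 a5 a6 a7 a8
  row 4: a1 a2 b43 b44 a5 a6 a7 a8
Rows 2 and 3 agree on C; apply C→B and equate their B entries.
Rows 1 and 2 agree on H; apply H→D and equate their D entries.
Rows 1 and 3 agree on H; apply H→D and equate their D entries.
Rows 1 and 4 agree on H; apply H→D and equate their D entries.
Rows 1 and 3 agree on F; apply F→A and equate their A entries.
Rows 1 and 2 agree on B; apply B→G and equate their G entries.
Row 3 is now all distinguished symbols — the join is lossless.

Yes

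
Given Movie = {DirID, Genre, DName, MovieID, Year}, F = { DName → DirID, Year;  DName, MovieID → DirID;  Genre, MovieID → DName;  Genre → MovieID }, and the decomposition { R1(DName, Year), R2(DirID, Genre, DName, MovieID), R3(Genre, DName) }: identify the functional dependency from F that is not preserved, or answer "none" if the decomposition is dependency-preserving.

DName → DirID, Year: restricted closure across fragments reaches DirID, Year.
DName, MovieID → DirID lies within R2.
Genre, MovieID → DName lies within R2.
Genre → MovieID lies within R2.
Every dependency is enforceable on the fragments, so the decomposition is dependency-preserving.

none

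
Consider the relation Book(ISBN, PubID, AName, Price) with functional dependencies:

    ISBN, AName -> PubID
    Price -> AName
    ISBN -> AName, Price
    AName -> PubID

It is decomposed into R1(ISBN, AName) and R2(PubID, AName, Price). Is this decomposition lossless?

No

Common attributes: R1 ∩ R2 = {AName}.
Closure of {AName}: AName → PubID applies, adding PubID. So (AName)⁺ = {PubID, AName}.
The closure contains neither all of R1 = {ISBN, AName} nor all of R2 = {PubID, AName, Price}, so the common attributes are not a superkey of either fragment. The join is lossy.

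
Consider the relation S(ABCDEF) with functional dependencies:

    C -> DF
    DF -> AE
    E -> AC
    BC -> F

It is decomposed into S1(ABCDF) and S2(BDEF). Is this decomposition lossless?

Common attributes: S1 ∩ S2 = {BDF}.
Closure of {BDF}: DF → AE applies, adding AE; E → AC applies, adding C. So (BDF)⁺ = {ABCDEF}.
This closure contains every attribute of S1, so S1 ∩ S2 → S1. The join is lossless.

Yes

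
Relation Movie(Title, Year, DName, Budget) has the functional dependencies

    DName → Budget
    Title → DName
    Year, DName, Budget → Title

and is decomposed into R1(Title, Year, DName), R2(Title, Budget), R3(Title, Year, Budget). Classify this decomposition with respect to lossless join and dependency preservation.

lossless but not dependency-preserving

Lossless test (chase): Rows 1 and 2 agree on Title; apply Title→DName and equate their DName entries. Rows 1 and 3 agree on Title; apply Title→DName and equate their DName entries. Rows 1 and 2 agree on DName; apply DName→Budget and equate their Budget entries. Row 1 is now all distinguished symbols — the join is lossless.
Dependency preservation: the restricted closure of {DName} across the fragments never reaches {Budget}, so DName → Budget cannot be enforced without a join — not preserved.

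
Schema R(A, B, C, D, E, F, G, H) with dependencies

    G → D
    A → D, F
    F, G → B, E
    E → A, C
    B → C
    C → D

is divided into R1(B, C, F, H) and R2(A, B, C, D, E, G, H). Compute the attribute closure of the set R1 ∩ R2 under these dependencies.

R1 ∩ R2 = {B, C, H}.
C → D applies, adding D
Closure: {B, C, D, H}.

B, C, D, H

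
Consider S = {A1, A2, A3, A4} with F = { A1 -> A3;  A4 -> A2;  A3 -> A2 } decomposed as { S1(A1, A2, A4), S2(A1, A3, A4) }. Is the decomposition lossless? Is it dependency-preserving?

lossless but not dependency-preserving

Lossless test: (A1, A4)⁺ = {A1, A2, A3, A4}, which contains all of one fragment — lossless.
Dependency preservation: the restricted closure of {A3} across the fragments never reaches {A2}, so A3 → A2 cannot be enforced without a join — not preserved.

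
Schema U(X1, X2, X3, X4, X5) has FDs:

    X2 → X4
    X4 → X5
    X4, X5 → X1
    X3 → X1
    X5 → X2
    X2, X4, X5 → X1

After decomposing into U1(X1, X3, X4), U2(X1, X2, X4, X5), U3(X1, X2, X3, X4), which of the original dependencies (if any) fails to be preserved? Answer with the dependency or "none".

X2 → X4 lies within U2.
X4 → X5 lies within U2.
X4, X5 → X1 lies within U2.
X3 → X1 lies within U1.
X5 → X2 lies within U2.
X2, X4, X5 → X1 lies within U2.
Every dependency is enforceable on the fragments, so the decomposition is dependency-preserving.

none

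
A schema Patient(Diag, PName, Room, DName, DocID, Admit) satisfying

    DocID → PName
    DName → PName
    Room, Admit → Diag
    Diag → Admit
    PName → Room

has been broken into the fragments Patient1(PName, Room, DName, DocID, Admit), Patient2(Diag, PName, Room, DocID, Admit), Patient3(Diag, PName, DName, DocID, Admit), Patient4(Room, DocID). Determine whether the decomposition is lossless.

Yes

Chase test. Columns are Diag, PName, Room, DName, DocID, Admit; row i has aⱼ where attribute j ∈ Patienti, else bᵢⱼ.
Initial tableau (one row per fragment):
  row 1: b11 a2 a3 a4 a5 a6
  row 2: a1 a2 a3 b24 a5 a6
  row 3: a1 a2 b33 a4 a5 a6
  row 4: b41 b42 a3 b44 a5 b46
Rows 1 and 4 agree on DocID; apply DocID→PName and equate their PName entries.
Rows 1 and 2 agree on Room, Admit; apply Room, Admit→Diag and equate their Diag entries.
Rows 1 and 3 agree on PName; apply PName→Room and equate their Room entries.
Row 1 is now all distinguished symbols — the join is lossless.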